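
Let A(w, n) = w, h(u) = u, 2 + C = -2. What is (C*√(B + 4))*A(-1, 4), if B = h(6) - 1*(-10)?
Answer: 8*√5 ≈ 17.889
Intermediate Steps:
C = -4 (C = -2 - 2 = -4)
B = 16 (B = 6 - 1*(-10) = 6 + 10 = 16)
(C*√(B + 4))*A(-1, 4) = -4*√(16 + 4)*(-1) = -8*√5*(-1) = 8*√5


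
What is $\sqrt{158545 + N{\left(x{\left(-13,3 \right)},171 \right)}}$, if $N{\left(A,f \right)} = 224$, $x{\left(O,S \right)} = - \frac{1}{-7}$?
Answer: $3 \sqrt{17641} \approx 398.46$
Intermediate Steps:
$x{\left(O,S \right)} = \frac{1}{7}$ ($x{\left(O,S \right)} = \left(-1\right) \left(- \frac{1}{7}\right) = \frac{1}{7}$)
$\sqrt{158545 + N{\left(x{\left(-13,3 \right)},171 \right)}} = \sqrt{158545 + 224} = \sqrt{158769} = 3 \sqrt{17641}$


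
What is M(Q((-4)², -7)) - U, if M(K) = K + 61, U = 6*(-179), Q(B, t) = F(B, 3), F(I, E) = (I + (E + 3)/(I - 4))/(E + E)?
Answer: 4551/4 ≈ 1137.8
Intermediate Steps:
F(I, E) = (I + (3 + E)/(-4 + I))/(2*E) (F(I, E) = (I + (3 + E)/(-4 + I))/((2*E)) = (I + (3 + E)/(-4 + I))*(1/(2*E)) = (I + (3 + E)/(-4 + I))/(2*E))
Q(B, t) = (6 + B² - 4*B)/(6*(-4 + B)) (Q(B, t) = (½)*(3 + 3 + B² - 4*B)/(3*(-4 + B)) = (½)*(⅓)*(6 + B² - 4*B)/(-4 + B) = (6 + B² - 4*B)/(6*(-4 + B)))
U = -1074
M(K) = 61 + K
M(Q((-4)², -7)) - U = (61 + (6 + ((-4)²)² - 4*(-4)²)/(6*(-4 + (-4)²))) - 1*(-1074) = (61 + (6 + 16² - 4*16)/(6*(-4 + 16))) + 1074 = (61 + (⅙)*(6 + 256 - 64)/12) + 1074 = (61 + (⅙)*(1/12)*198) + 1074 = (61 + 11/4) + 1074 = 255/4 + 1074 = 4551/4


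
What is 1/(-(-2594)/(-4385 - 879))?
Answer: -2632/1297 ≈ -2.0293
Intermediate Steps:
1/(-(-2594)/(-4385 - 879)) = 1/(-(-2594)/(-5264)) = 1/(-(-2594)*(-1)/5264) = 1/(-1*1297/2632) = 1/(-1297/2632) = -2632/1297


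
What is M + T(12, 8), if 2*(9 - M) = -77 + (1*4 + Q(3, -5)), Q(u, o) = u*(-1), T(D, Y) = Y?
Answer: 55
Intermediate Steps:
Q(u, o) = -u
M = 47 (M = 9 - (-77 + (1*4 - 1*3))/2 = 9 - (-77 + (4 - 3))/2 = 9 - (-77 + 1)/2 = 9 - ½*(-76) = 9 + 38 = 47)
M + T(12, 8) = 47 + 8 = 55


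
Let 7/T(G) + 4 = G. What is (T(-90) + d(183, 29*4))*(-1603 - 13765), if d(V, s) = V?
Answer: -132126380/47 ≈ -2.8112e+6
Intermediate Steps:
T(G) = 7/(-4 + G)
(T(-90) + d(183, 29*4))*(-1603 - 13765) = (7/(-4 - 90) + 183)*(-1603 - 13765) = (7/(-94) + 183)*(-15368) = (7*(-1/94) + 183)*(-15368) = (-7/94 + 183)*(-15368) = (17195/94)*(-15368) = -132126380/47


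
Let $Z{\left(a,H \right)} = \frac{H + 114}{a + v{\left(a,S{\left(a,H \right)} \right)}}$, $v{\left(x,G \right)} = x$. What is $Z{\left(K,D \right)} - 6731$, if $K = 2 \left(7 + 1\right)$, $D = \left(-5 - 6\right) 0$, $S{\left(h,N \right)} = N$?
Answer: $- \frac{107639}{16} \approx -6727.4$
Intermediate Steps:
$D = 0$ ($D = \left(-11\right) 0 = 0$)
$K = 16$ ($K = 2 \cdot 8 = 16$)
$Z{\left(a,H \right)} = \frac{114 + H}{2 a}$ ($Z{\left(a,H \right)} = \frac{H + 114}{a + a} = \frac{114 + H}{2 a}$)
$Z{\left(K,D \right)} - 6731 = \frac{114 + 0}{2 \cdot 16} - 6731 = \frac{1}{2} \cdot \frac{1}{16} \cdot 114 - 6731 = \frac{57}{16} - 6731 = - \frac{107639}{16}$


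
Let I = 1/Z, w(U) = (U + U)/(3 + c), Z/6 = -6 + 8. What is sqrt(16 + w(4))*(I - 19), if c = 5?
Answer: -227*sqrt(17)/12 ≈ -77.995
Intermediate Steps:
Z = 12 (Z = 6*(-6 + 8) = 6*2 = 12)
w(U) = U/4 (w(U) = (U + U)/(3 + 5) = (2*U)/8 = (2*U)*(1/8) = U/4)
I = 1/12 ≈ 0.083333
sqrt(16 + w(4))*(I - 19) = sqrt(16 + (1/4)*4)*(1/12 - 19) = sqrt(16 + 1)*(-227/12) = sqrt(17)*(-227/12) = -227*sqrt(17)/12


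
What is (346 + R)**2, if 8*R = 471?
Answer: 10491121/64 ≈ 1.6392e+5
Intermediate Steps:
R = 471/8 (R = (1/8)*471 = 471/8 ≈ 58.875)
(346 + R)**2 = (346 + 471/8)**2 = (3239/8)**2 = 10491121/64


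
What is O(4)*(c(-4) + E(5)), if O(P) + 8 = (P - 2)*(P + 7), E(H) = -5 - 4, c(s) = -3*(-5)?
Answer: 84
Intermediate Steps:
c(s) = 15
E(H) = -9
O(P) = -8 + (-2 + P)*(7 + P) (O(P) = -8 + (P - 2)*(P + 7) = -8 + (-2 + P)*(7 + P))
O(4)*(c(-4) + E(5)) = (-22 + 4**2 + 5*4)*(15 - 9) = (-22 + 16 + 20)*6 = 14*6 = 84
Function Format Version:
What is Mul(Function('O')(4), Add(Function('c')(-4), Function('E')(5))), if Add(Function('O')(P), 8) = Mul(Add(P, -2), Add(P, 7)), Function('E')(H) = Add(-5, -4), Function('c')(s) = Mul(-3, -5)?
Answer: 84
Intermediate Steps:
Function('c')(s) = 15
Function('E')(H) = -9
Function('O')(P) = Add(-8, Mul(Add(-2, P), Add(7, P))) (Function('O')(P) = Add(-8, Mul(Add(P, -2), Add(P, 7))) = Add(-8, Mul(Add(-2, P), Add(7, P))))
Mul(Function('O')(4), Add(Function('c')(-4), Function('E')(5))) = Mul(Add(-22, Pow(4, 2), Mul(5, 4)), Add(15, -9)) = Mul(Add(-22, 16, 20), 6) = Mul(14, 6) = 84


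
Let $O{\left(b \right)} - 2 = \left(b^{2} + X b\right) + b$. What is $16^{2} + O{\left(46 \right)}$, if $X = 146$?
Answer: $9136$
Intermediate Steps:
$O{\left(b \right)} = 2 + b^{2} + 147 b$ ($O{\left(b \right)} = 2 + \left(\left(b^{2} + 146 b\right) + b\right) = 2 + \left(b^{2} + 147 b\right) = 2 + b^{2} + 147 b$)
$16^{2} + O{\left(46 \right)} = 16^{2} + \left(2 + 46^{2} + 147 \cdot 46\right) = 256 + \left(2 + 2116 + 6762\right) = 256 + 8880 = 9136$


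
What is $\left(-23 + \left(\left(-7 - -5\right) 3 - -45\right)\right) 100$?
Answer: $1600$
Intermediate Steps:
$\left(-23 + \left(\left(-7 - -5\right) 3 - -45\right)\right) 100 = \left(-23 + \left(\left(-7 + 5\right) 3 + 45\right)\right) 100 = \left(-23 + \left(\left(-2\right) 3 + 45\right)\right) 100 = \left(-23 + \left(-6 + 45\right)\right) 100 = \left(-23 + 39\right) 100 = 16 \cdot 100 = 1600$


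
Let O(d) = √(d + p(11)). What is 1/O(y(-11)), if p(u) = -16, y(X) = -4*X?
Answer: √7/14 ≈ 0.18898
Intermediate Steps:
O(d) = √(-16 + d) (O(d) = √(d - 16) = √(-16 + d))
1/O(y(-11)) = 1/(√(-16 - 4*(-11))) = 1/(√(-16 + 44)) = 1/(√28) = 1/(2*√7) = √7/14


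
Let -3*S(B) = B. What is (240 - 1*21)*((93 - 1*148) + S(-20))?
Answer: -10585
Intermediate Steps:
S(B) = -B/3
(240 - 1*21)*((93 - 1*148) + S(-20)) = (240 - 1*21)*((93 - 1*148) - 1/3*(-20)) = (240 - 21)*((93 - 148) + 20/3) = 219*(-55 + 20/3) = 219*(-145/3) = -10585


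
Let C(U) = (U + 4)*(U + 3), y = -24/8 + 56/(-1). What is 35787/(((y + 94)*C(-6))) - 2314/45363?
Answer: 540973247/3175410 ≈ 170.36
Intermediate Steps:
y = -59 (y = -24*1/8 + 56*(-1) = -3 - 56 = -59)
C(U) = (3 + U)*(4 + U) (C(U) = (4 + U)*(3 + U) = (3 + U)*(4 + U))
35787/(((y + 94)*C(-6))) - 2314/45363 = 35787/(((-59 + 94)*(12 + (-6)**2 + 7*(-6)))) - 2314/45363 = 35787/((35*(12 + 36 - 42))) - 2314*1/45363 = 35787/((35*6)) - 2314/45363 = 35787/210 - 2314/45363 = 35787*(1/210) - 2314/45363 = 11929/70 - 2314/45363 = 540973247/3175410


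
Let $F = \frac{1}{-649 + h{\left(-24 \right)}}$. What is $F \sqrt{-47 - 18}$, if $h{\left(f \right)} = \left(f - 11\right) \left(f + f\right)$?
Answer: $\frac{i \sqrt{65}}{1031} \approx 0.0078198 i$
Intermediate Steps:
$h{\left(f \right)} = 2 f \left(-11 + f\right)$ ($h{\left(f \right)} = \left(-11 + f\right) 2 f = 2 f \left(-11 + f\right)$)
$F = \frac{1}{1031}$ ($F = \frac{1}{-649 + 2 \left(-24\right) \left(-11 - 24\right)} = \frac{1}{-649 + 2 \left(-24\right) \left(-35\right)} = \frac{1}{-649 + 1680} = \frac{1}{1031} \approx 0.00096993$)
$F \sqrt{-47 - 18} = \frac{\sqrt{-47 - 18}}{1031} = \frac{\sqrt{-65}}{1031} = \frac{i \sqrt{65}}{1031}$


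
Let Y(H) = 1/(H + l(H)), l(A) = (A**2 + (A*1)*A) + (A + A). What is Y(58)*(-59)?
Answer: -59/6902 ≈ -0.0085482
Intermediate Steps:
l(A) = 2*A + 2*A**2 (l(A) = (A**2 + A*A) + 2*A = (A**2 + A**2) + 2*A = 2*A**2 + 2*A = 2*A + 2*A**2)
Y(H) = 1/(H + 2*H*(1 + H))
Y(58)*(-59) = (1/(58*(3 + 2*58)))*(-59) = (1/(58*(3 + 116)))*(-59) = ((1/58)/119)*(-59) = ((1/58)*(1/119))*(-59) = (1/6902)*(-59) = -59/6902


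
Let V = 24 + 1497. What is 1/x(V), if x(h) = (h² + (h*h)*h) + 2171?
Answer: 1/3521059373 ≈ 2.8401e-10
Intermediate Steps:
V = 1521
x(h) = 2171 + h² + h³ (x(h) = (h² + h²*h) + 2171 = (h² + h³) + 2171 = 2171 + h² + h³)
1/x(V) = 1/(2171 + 1521² + 1521³) = 1/(2171 + 2313441 + 3518743761) = 1/3521059373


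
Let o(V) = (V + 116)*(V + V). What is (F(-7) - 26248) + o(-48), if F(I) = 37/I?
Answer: -229469/7 ≈ -32781.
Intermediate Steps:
o(V) = 2*V*(116 + V) (o(V) = (116 + V)*(2*V) = 2*V*(116 + V))
(F(-7) - 26248) + o(-48) = (37/(-7) - 26248) + 2*(-48)*(116 - 48) = (37*(-1/7) - 26248) + 2*(-48)*68 = (-37/7 - 26248) - 6528 = -183773/7 - 6528 = -229469/7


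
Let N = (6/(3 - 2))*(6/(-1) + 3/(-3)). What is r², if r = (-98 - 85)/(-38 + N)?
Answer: 33489/6400 ≈ 5.2327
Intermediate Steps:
N = -42 (N = (6/1)*(6*(-1) + 3*(-⅓)) = (6*1)*(-6 - 1) = 6*(-7) = -42)
r = 183/80 (r = (-98 - 85)/(-38 - 42) = -183/(-80) = -183*(-1/80) = 183/80 ≈ 2.2875)
r² = (183/80)² = 33489/6400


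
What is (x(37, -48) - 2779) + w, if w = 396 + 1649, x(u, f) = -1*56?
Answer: -790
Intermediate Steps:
x(u, f) = -56
w = 2045
(x(37, -48) - 2779) + w = (-56 - 2779) + 2045 = -2835 + 2045 = -790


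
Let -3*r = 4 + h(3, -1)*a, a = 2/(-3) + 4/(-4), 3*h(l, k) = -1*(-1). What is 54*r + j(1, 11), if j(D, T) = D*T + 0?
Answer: -51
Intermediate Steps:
h(l, k) = 1/3 (h(l, k) = (-1*(-1))/3 = (1/3)*1 = 1/3)
j(D, T) = D*T
a = -5/3 (a = 2*(-1/3) + 4*(-1/4) = -2/3 - 1 = -5/3 ≈ -1.6667)
r = -31/27 (r = -(4 + (1/3)*(-5/3))/3 = -(4 - 5/9)/3 = -1/3*31/9 = -31/27 ≈ -1.1481)
54*r + j(1, 11) = 54*(-31/27) + 1*11 = -62 + 11 = -51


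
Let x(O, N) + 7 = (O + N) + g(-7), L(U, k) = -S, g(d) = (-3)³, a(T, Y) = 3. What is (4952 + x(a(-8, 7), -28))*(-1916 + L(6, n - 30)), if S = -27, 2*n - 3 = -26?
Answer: -9242877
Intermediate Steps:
n = -23/2 (n = 3/2 + (½)*(-26) = 3/2 - 13 = -23/2 ≈ -11.500)
g(d) = -27
L(U, k) = 27 (L(U, k) = -1*(-27) = 27)
x(O, N) = -34 + N + O (x(O, N) = -7 + ((O + N) - 27) = -7 + ((N + O) - 27) = -7 + (-27 + N + O) = -34 + N + O)
(4952 + x(a(-8, 7), -28))*(-1916 + L(6, n - 30)) = (4952 + (-34 - 28 + 3))*(-1916 + 27) = (4952 - 59)*(-1889) = 4893*(-1889) = -9242877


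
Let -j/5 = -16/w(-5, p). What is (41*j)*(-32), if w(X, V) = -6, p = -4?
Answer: 52480/3 ≈ 17493.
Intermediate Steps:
j = -40/3 (j = -(-80)/(-6) = -(-80)*(-1)/6 = -5*8/3 = -40/3 ≈ -13.333)
(41*j)*(-32) = (41*(-40/3))*(-32) = -1640/3*(-32) = 52480/3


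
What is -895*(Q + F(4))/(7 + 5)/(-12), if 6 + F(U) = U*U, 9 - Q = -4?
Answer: 20585/144 ≈ 142.95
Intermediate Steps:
Q = 13 (Q = 9 - 1*(-4) = 9 + 4 = 13)
F(U) = -6 + U² (F(U) = -6 + U*U = -6 + U²)
-895*(Q + F(4))/(7 + 5)/(-12) = -895*(13 + (-6 + 4²))/(7 + 5)/(-12) = -895*(13 + (-6 + 16))/12*(-1)/12 = -895*(13 + 10)*(1/12)*(-1)/12 = -895*23*(1/12)*(-1)/12 = -20585*(-1)/(12*12) = -895*(-23/144) = 20585/144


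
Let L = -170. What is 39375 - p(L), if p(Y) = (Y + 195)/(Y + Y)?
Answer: 2677505/68 ≈ 39375.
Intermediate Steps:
p(Y) = (195 + Y)/(2*Y) (p(Y) = (195 + Y)/((2*Y)) = (195 + Y)*(1/(2*Y)) = (195 + Y)/(2*Y))
39375 - p(L) = 39375 - (195 - 170)/(2*(-170)) = 39375 - (-1)*25/(2*170) = 39375 - 1*(-5/68) = 39375 + 5/68 = 2677505/68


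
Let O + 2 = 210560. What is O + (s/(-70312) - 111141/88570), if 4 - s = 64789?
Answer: 38566323345417/183162760 ≈ 2.1056e+5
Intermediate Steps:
s = -64785 (s = 4 - 1*64789 = 4 - 64789 = -64785)
O = 210558 (O = -2 + 210560 = 210558)
O + (s/(-70312) - 111141/88570) = 210558 + (-64785/(-70312) - 111141/88570) = 210558 + (-64785*(-1/70312) - 111141*1/88570) = 210558 + (64785/70312 - 111141/88570) = 210558 - 61074663/183162760 = 38566323345417/183162760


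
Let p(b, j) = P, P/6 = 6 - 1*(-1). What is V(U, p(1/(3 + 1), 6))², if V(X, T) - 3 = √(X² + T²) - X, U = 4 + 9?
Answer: (10 - √1933)² ≈ 1153.7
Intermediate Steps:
P = 42 (P = 6*(6 - 1*(-1)) = 6*(6 + 1) = 6*7 = 42)
p(b, j) = 42
U = 13
V(X, T) = 3 + √(T² + X²) - X (V(X, T) = 3 + (√(X² + T²) - X) = 3 + (√(T² + X²) - X) = 3 + √(T² + X²) - X)
V(U, p(1/(3 + 1), 6))² = (3 + √(42² + 13²) - 1*13)² = (3 + √(1764 + 169) - 13)² = (3 + √1933 - 13)² = (-10 + √1933)²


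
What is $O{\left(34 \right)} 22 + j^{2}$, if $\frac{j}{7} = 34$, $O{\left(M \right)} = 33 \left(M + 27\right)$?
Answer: $100930$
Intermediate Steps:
$O{\left(M \right)} = 891 + 33 M$ ($O{\left(M \right)} = 33 \left(27 + M\right) = 891 + 33 M$)
$j = 238$ ($j = 7 \cdot 34 = 238$)
$O{\left(34 \right)} 22 + j^{2} = \left(891 + 33 \cdot 34\right) 22 + 238^{2} = \left(891 + 1122\right) 22 + 56644 = 2013 \cdot 22 + 56644 = 44286 + 56644 = 100930$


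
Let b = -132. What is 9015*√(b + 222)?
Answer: 27045*√10 ≈ 85524.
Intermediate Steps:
9015*√(b + 222) = 9015*√(-132 + 222) = 9015*√90 = 9015*(3*√10) = 27045*√10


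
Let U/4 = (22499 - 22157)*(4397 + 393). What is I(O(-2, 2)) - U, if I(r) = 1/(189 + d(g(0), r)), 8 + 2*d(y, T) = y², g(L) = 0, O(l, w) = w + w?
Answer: -1212253199/185 ≈ -6.5527e+6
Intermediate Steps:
O(l, w) = 2*w
d(y, T) = -4 + y²/2
U = 6552720 (U = 4*((22499 - 22157)*(4397 + 393)) = 4*(342*4790) = 4*1638180 = 6552720)
I(r) = 1/185 (I(r) = 1/(189 + (-4 + (½)*0²)) = 1/(189 + (-4 + (½)*0)) = 1/(189 + (-4 + 0)) = 1/(189 - 4) = 1/185)
I(O(-2, 2)) - U = 1/185 - 1*6552720 = 1/185 - 6552720 = -1212253199/185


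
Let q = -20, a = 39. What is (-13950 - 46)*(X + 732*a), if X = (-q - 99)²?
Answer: -486906844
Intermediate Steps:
X = 6241 (X = (-1*(-20) - 99)² = (20 - 99)² = (-79)² = 6241)
(-13950 - 46)*(X + 732*a) = (-13950 - 46)*(6241 + 732*39) = -13996*(6241 + 28548) = -13996*34789 = -486906844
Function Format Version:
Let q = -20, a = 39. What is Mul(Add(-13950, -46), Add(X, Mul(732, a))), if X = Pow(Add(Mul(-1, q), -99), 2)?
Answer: -486906844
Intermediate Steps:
X = 6241 (X = Pow(Add(Mul(-1, -20), -99), 2) = Pow(Add(20, -99), 2) = Pow(-79, 2) = 6241)
Mul(Add(-13950, -46), Add(X, Mul(732, a))) = Mul(Add(-13950, -46), Add(6241, Mul(732, 39))) = Mul(-13996, Add(6241, 28548)) = Mul(-13996, 34789) = -486906844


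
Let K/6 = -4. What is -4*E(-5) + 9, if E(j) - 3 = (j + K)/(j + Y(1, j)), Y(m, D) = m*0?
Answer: -131/5 ≈ -26.200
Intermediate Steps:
Y(m, D) = 0
K = -24 (K = 6*(-4) = -24)
E(j) = 3 + (-24 + j)/j (E(j) = 3 + (j - 24)/(j + 0) = 3 + (-24 + j)/j)
-4*E(-5) + 9 = -4*(4 - 24/(-5)) + 9 = -4*(4 - 24*(-⅕)) + 9 = -4*(4 + 24/5) + 9 = -4*44/5 + 9 = -176/5 + 9 = -131/5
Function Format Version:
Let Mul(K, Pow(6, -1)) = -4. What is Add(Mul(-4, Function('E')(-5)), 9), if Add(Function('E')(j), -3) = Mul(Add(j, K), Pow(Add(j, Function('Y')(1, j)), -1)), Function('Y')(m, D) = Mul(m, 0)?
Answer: Rational(-131, 5) ≈ -26.200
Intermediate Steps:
Function('Y')(m, D) = 0
K = -24 (K = Mul(6, -4) = -24)
Function('E')(j) = Add(3, Mul(Pow(j, -1), Add(-24, j))) (Function('E')(j) = Add(3, Mul(Add(j, -24), Pow(Add(j, 0), -1))) = Add(3, Mul(Add(-24, j), Pow(j, -1))) = Add(3, Mul(Pow(j, -1), Add(-24, j))))
Add(Mul(-4, Function('E')(-5)), 9) = Add(Mul(-4, Add(4, Mul(-24, Pow(-5, -1)))), 9) = Add(Mul(-4, Add(4, Mul(-24, Rational(-1, 5)))), 9) = Add(Mul(-4, Add(4, Rational(24, 5))), 9) = Add(Mul(-4, Rational(44, 5)), 9) = Add(Rational(-176, 5), 9) = Rational(-131, 5)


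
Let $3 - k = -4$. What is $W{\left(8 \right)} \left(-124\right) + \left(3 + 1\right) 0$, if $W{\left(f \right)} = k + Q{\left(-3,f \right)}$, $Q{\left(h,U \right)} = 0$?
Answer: $-868$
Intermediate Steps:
$k = 7$ ($k = 3 - -4 = 3 + 4 = 7$)
$W{\left(f \right)} = 7$ ($W{\left(f \right)} = 7 + 0 = 7$)
$W{\left(8 \right)} \left(-124\right) + \left(3 + 1\right) 0 = 7 \left(-124\right) + \left(3 + 1\right) 0 = -868 + 4 \cdot 0 = -868 + 0 = -868$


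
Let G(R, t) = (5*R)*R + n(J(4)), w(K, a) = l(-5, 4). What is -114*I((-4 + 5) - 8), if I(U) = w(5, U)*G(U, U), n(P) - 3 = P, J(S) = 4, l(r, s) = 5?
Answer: -143640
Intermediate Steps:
w(K, a) = 5
n(P) = 3 + P
G(R, t) = 7 + 5*R² (G(R, t) = (5*R)*R + (3 + 4) = 5*R² + 7 = 7 + 5*R²)
I(U) = 35 + 25*U² (I(U) = 5*(7 + 5*U²) = 35 + 25*U²)
-114*I((-4 + 5) - 8) = -114*(35 + 25*((-4 + 5) - 8)²) = -114*(35 + 25*(1 - 8)²) = -114*(35 + 25*(-7)²) = -114*(35 + 25*49) = -114*(35 + 1225) = -114*1260 = -143640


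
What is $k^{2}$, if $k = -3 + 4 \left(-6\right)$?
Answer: $729$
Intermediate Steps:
$k = -27$ ($k = -3 - 24 = -27$)
$k^{2} = \left(-27\right)^{2} = 729$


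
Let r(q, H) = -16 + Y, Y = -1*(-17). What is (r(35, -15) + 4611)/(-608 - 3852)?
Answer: -1153/1115 ≈ -1.0341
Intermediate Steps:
Y = 17
r(q, H) = 1 (r(q, H) = -16 + 17 = 1)
(r(35, -15) + 4611)/(-608 - 3852) = (1 + 4611)/(-608 - 3852) = 4612/(-4460) = 4612*(-1/4460) = -1153/1115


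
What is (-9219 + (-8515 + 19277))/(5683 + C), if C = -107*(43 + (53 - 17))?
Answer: -1543/2770 ≈ -0.55704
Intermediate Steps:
C = -8453 (C = -107*(43 + 36) = -107*79 = -8453)
(-9219 + (-8515 + 19277))/(5683 + C) = (-9219 + (-8515 + 19277))/(5683 - 8453) = (-9219 + 10762)/(-2770) = 1543*(-1/2770) = -1543/2770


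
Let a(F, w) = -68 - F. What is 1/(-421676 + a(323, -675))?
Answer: -1/422067 ≈ -2.3693e-6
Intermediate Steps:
1/(-421676 + a(323, -675)) = 1/(-421676 + (-68 - 1*323)) = 1/(-421676 + (-68 - 323)) = 1/(-421676 - 391) = 1/(-422067) = -1/422067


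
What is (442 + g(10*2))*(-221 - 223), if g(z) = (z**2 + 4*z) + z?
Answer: -418248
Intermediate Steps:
g(z) = z**2 + 5*z
(442 + g(10*2))*(-221 - 223) = (442 + (10*2)*(5 + 10*2))*(-221 - 223) = (442 + 20*(5 + 20))*(-444) = (442 + 20*25)*(-444) = (442 + 500)*(-444) = 942*(-444) = -418248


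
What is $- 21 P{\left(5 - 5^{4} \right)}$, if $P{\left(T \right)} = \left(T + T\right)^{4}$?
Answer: $-49648488960000$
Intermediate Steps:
$P{\left(T \right)} = 16 T^{4}$ ($P{\left(T \right)} = \left(2 T\right)^{4} = 16 T^{4}$)
$- 21 P{\left(5 - 5^{4} \right)} = - 21 \cdot 16 \left(5 - 5^{4}\right)^{4} = - 21 \cdot 16 \left(5 - 625\right)^{4} = - 21 \cdot 16 \left(-620\right)^{4} = - 21 \cdot 16 \cdot 147763360000 = \left(-21\right) 2364213760000 = -49648488960000$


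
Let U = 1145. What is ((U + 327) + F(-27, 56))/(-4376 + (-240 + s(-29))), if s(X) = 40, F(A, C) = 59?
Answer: -1531/4576 ≈ -0.33457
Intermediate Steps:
((U + 327) + F(-27, 56))/(-4376 + (-240 + s(-29))) = ((1145 + 327) + 59)/(-4376 + (-240 + 40)) = (1472 + 59)/(-4376 - 200) = 1531/(-4576) = 1531*(-1/4576) = -1531/4576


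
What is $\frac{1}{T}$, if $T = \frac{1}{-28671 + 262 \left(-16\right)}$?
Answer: $-32863$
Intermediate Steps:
$T = - \frac{1}{32863}$ ($T = \frac{1}{-28671 - 4192} = \frac{1}{-32863} = - \frac{1}{32863} \approx -3.0429 \cdot 10^{-5}$)
$\frac{1}{T} = \frac{1}{- \frac{1}{32863}} = -32863$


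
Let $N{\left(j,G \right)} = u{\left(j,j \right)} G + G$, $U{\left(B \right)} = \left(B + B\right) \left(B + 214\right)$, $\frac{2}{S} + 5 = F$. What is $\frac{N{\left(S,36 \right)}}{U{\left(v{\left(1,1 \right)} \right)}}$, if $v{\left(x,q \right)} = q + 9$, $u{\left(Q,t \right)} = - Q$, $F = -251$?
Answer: $\frac{1161}{143360} \approx 0.0080985$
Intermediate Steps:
$v{\left(x,q \right)} = 9 + q$
$S = - \frac{1}{128}$ ($S = \frac{2}{-5 - 251} = \frac{2}{-256} = 2 \left(- \frac{1}{256}\right) = - \frac{1}{128} \approx -0.0078125$)
$U{\left(B \right)} = 2 B \left(214 + B\right)$
$N{\left(j,G \right)} = G - G j$ ($N{\left(j,G \right)} = - j G + G = - G j + G = G - G j$)
$\frac{N{\left(S,36 \right)}}{U{\left(v{\left(1,1 \right)} \right)}} = \frac{36 \left(1 - - \frac{1}{128}\right)}{2 \left(9 + 1\right) \left(214 + \left(9 + 1\right)\right)} = \frac{36 \left(1 + \frac{1}{128}\right)}{2 \cdot 10 \left(214 + 10\right)} = \frac{36 \cdot \frac{129}{128}}{2 \cdot 10 \cdot 224} = \frac{1161}{32 \cdot 4480} = \frac{1161}{32} \cdot \frac{1}{4480} = \frac{1161}{143360}$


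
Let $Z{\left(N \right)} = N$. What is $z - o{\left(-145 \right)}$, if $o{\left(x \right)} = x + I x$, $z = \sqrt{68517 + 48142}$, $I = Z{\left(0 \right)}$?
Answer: $145 + \sqrt{116659} \approx 486.55$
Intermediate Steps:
$I = 0$
$z = \sqrt{116659} \approx 341.55$
$o{\left(x \right)} = x$ ($o{\left(x \right)} = x + 0 x = x + 0 = x$)
$z - o{\left(-145 \right)} = \sqrt{116659} - -145 = \sqrt{116659} + 145 = 145 + \sqrt{116659}$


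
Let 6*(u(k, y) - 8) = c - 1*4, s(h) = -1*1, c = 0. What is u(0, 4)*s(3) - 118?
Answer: -376/3 ≈ -125.33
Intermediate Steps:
s(h) = -1
u(k, y) = 22/3 (u(k, y) = 8 + (0 - 1*4)/6 = 8 + (0 - 4)/6 = 8 + (1/6)*(-4) = 8 - 2/3 = 22/3)
u(0, 4)*s(3) - 118 = (22/3)*(-1) - 118 = -22/3 - 118 = -376/3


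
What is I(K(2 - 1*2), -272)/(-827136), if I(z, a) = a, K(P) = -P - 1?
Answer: 17/51696 ≈ 0.00032885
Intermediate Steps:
K(P) = -1 - P
I(K(2 - 1*2), -272)/(-827136) = -272/(-827136) = -272*(-1/827136) = 17/51696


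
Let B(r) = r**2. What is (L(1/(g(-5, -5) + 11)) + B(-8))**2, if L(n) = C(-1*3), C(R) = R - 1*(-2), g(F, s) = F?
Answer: 3969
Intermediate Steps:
C(R) = 2 + R (C(R) = R + 2 = 2 + R)
L(n) = -1 (L(n) = 2 - 1*3 = 2 - 3 = -1)
(L(1/(g(-5, -5) + 11)) + B(-8))**2 = (-1 + (-8)**2)**2 = (-1 + 64)**2 = 63**2 = 3969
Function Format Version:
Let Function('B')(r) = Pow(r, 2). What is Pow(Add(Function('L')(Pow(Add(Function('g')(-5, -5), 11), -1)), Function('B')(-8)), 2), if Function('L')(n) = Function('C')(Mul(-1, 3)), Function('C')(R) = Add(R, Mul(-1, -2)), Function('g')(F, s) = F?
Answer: 3969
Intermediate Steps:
Function('C')(R) = Add(2, R) (Function('C')(R) = Add(R, 2) = Add(2, R))
Function('L')(n) = -1 (Function('L')(n) = Add(2, Mul(-1, 3)) = Add(2, -3) = -1)
Pow(Add(Function('L')(Pow(Add(Function('g')(-5, -5), 11), -1)), Function('B')(-8)), 2) = Pow(Add(-1, Pow(-8, 2)), 2) = Pow(Add(-1, 64), 2) = Pow(63, 2) = 3969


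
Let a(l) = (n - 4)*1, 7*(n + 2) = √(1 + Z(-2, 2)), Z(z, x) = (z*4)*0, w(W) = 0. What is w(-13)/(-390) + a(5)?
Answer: -41/7 ≈ -5.8571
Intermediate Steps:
Z(z, x) = 0 (Z(z, x) = (4*z)*0 = 0)
n = -13/7 (n = -2 + √(1 + 0)/7 = -2 + √1/7 = -2 + (⅐)*1 = -2 + ⅐ = -13/7 ≈ -1.8571)
a(l) = -41/7 (a(l) = (-13/7 - 4)*1 = -41/7*1 = -41/7)
w(-13)/(-390) + a(5) = 0/(-390) - 41/7 = 0*(-1/390) - 41/7 = 0 - 41/7 = -41/7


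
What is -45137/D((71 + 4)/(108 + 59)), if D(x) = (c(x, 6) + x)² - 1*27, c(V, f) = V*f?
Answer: 1258825793/477378 ≈ 2637.0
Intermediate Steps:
D(x) = -27 + 49*x² (D(x) = (x*6 + x)² - 1*27 = (6*x + x)² - 27 = (7*x)² - 27 = 49*x² - 27 = -27 + 49*x²)
-45137/D((71 + 4)/(108 + 59)) = -45137/(-27 + 49*((71 + 4)/(108 + 59))²) = -45137/(-27 + 49*(75/167)²) = -45137/(-27 + 49*(5625/27889)) = -45137/(-27 + 275625/27889) = -45137/(-477378/27889) = -45137*(-27889/477378) = 1258825793/477378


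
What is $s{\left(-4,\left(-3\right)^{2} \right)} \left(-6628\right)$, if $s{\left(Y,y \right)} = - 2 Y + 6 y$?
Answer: $-410936$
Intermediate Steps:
$s{\left(-4,\left(-3\right)^{2} \right)} \left(-6628\right) = \left(\left(-2\right) \left(-4\right) + 6 \left(-3\right)^{2}\right) \left(-6628\right) = \left(8 + 6 \cdot 9\right) \left(-6628\right) = \left(8 + 54\right) \left(-6628\right) = 62 \left(-6628\right) = -410936$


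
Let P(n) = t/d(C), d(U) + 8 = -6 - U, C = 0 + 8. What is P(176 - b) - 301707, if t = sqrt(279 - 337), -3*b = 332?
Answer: -301707 - I*sqrt(58)/22 ≈ -3.0171e+5 - 0.34617*I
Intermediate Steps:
b = -332/3 (b = -1/3*332 = -332/3 ≈ -110.67)
C = 8
t = I*sqrt(58) (t = sqrt(-58) = I*sqrt(58) ≈ 7.6158*I)
d(U) = -14 - U (d(U) = -8 + (-6 - U) = -14 - U)
P(n) = -I*sqrt(58)/22 (P(n) = (I*sqrt(58))/(-14 - 1*8) = (I*sqrt(58))/(-14 - 8) = (I*sqrt(58))/(-22) = (I*sqrt(58))*(-1/22) = -I*sqrt(58)/22)
P(176 - b) - 301707 = -I*sqrt(58)/22 - 301707 = -301707 - I*sqrt(58)/22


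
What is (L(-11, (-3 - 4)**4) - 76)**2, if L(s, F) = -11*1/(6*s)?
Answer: 207025/36 ≈ 5750.7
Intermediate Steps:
L(s, F) = -11/(6*s)
(L(-11, (-3 - 4)**4) - 76)**2 = (-11/6/(-11) - 76)**2 = (-11/6*(-1/11) - 76)**2 = (1/6 - 76)**2 = (-455/6)**2 = 207025/36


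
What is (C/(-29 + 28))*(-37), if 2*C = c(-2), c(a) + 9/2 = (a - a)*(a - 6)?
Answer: -333/4 ≈ -83.250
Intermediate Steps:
c(a) = -9/2 (c(a) = -9/2 + (a - a)*(a - 6) = -9/2 + 0*(-6 + a) = -9/2 + 0 = -9/2)
C = -9/4 (C = (½)*(-9/2) = -9/4 ≈ -2.2500)
(C/(-29 + 28))*(-37) = (-9/4/(-29 + 28))*(-37) = (-9/4/(-1))*(-37) = -1*(-9/4)*(-37) = (9/4)*(-37) = -333/4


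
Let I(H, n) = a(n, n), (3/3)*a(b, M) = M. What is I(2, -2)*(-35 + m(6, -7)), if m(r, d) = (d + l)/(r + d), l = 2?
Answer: 60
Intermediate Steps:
a(b, M) = M
I(H, n) = n
m(r, d) = (2 + d)/(d + r) (m(r, d) = (d + 2)/(r + d) = (2 + d)/(d + r))
I(2, -2)*(-35 + m(6, -7)) = -2*(-35 + (2 - 7)/(-7 + 6)) = -2*(-35 - 5/(-1)) = -2*(-35 - 1*(-5)) = -2*(-35 + 5) = -2*(-30) = 60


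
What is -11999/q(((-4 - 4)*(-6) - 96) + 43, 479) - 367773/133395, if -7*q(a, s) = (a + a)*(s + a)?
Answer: -863166017/42152820 ≈ -20.477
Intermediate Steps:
q(a, s) = -2*a*(a + s)/7 (q(a, s) = -(a + a)*(s + a)/7 = -2*a*(a + s)/7)
-11999/q(((-4 - 4)*(-6) - 96) + 43, 479) - 367773/133395 = -11999*(-7/(2*(((-4 - 4)*(-6) - 96) + 43)*((((-4 - 4)*(-6) - 96) + 43) + 479))) - 367773/133395 = -11999*(-7/(2*((-8*(-6) - 96) + 43)*(((-8*(-6) - 96) + 43) + 479))) - 367773*1/133395 = -11999*(-7/(2*((48 - 96) + 43)*(((48 - 96) + 43) + 479))) - 122591/44465 = -11999*(-7/(2*(-48 + 43)*((-48 + 43) + 479))) - 122591/44465 = -11999*7/(10*(-5 + 479)) - 122591/44465 = -11999/((-2/7*(-5)*474)) - 122591/44465 = -11999/4740/7 - 122591/44465 = -11999*7/4740 - 122591/44465 = -83993/4740 - 122591/44465 = -863166017/42152820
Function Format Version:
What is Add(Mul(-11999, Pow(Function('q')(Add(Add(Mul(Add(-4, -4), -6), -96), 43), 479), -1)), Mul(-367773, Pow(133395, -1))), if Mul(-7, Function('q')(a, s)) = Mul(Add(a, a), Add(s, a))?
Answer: Rational(-863166017, 42152820) ≈ -20.477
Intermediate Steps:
Function('q')(a, s) = Mul(Rational(-2, 7), a, Add(a, s)) (Function('q')(a, s) = Mul(Rational(-1, 7), Mul(Add(a, a), Add(s, a))) = Mul(Rational(-1, 7), Mul(Mul(2, a), Add(a, s))) = Mul(Rational(-1, 7), Mul(2, a, Add(a, s))) = Mul(Rational(-2, 7), a, Add(a, s)))
Add(Mul(-11999, Pow(Function('q')(Add(Add(Mul(Add(-4, -4), -6), -96), 43), 479), -1)), Mul(-367773, Pow(133395, -1))) = Add(Mul(-11999, Pow(Mul(Rational(-2, 7), Add(Add(Mul(Add(-4, -4), -6), -96), 43), Add(Add(Add(Mul(Add(-4, -4), -6), -96), 43), 479)), -1)), Mul(-367773, Pow(133395, -1))) = Add(Mul(-11999, Pow(Mul(Rational(-2, 7), Add(Add(Mul(-8, -6), -96), 43), Add(Add(Add(Mul(-8, -6), -96), 43), 479)), -1)), Mul(-367773, Rational(1, 133395))) = Add(Mul(-11999, Pow(Mul(Rational(-2, 7), Add(Add(48, -96), 43), Add(Add(Add(48, -96), 43), 479)), -1)), Rational(-122591, 44465)) = Add(Mul(-11999, Pow(Mul(Rational(-2, 7), Add(-48, 43), Add(Add(-48, 43), 479)), -1)), Rational(-122591, 44465)) = Add(Mul(-11999, Pow(Mul(Rational(-2, 7), -5, Add(-5, 479)), -1)), Rational(-122591, 44465)) = Add(Mul(-11999, Pow(Mul(Rational(-2, 7), -5, 474), -1)), Rational(-122591, 44465)) = Add(Mul(-11999, Pow(Rational(4740, 7), -1)), Rational(-122591, 44465)) = Add(Mul(-11999, Rational(7, 4740)), Rational(-122591, 44465)) = Add(Rational(-83993, 4740), Rational(-122591, 44465)) = Rational(-863166017, 42152820)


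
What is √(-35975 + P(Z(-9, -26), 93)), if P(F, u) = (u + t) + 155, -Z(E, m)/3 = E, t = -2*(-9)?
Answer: I*√35709 ≈ 188.97*I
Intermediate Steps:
t = 18
Z(E, m) = -3*E
P(F, u) = 173 + u (P(F, u) = (u + 18) + 155 = (18 + u) + 155 = 173 + u)
√(-35975 + P(Z(-9, -26), 93)) = √(-35975 + (173 + 93)) = √(-35975 + 266) = √(-35709) = I*√35709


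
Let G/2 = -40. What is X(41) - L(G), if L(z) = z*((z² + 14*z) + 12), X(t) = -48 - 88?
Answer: 423224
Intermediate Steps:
X(t) = -136
G = -80 (G = 2*(-40) = -80)
L(z) = z*(12 + z² + 14*z)
X(41) - L(G) = -136 - (-80)*(12 + (-80)² + 14*(-80)) = -136 - (-80)*(12 + 6400 - 1120) = -136 - (-80)*5292 = -136 - 1*(-423360) = -136 + 423360 = 423224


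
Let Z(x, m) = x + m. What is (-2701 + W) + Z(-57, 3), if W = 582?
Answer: -2173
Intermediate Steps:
Z(x, m) = m + x
(-2701 + W) + Z(-57, 3) = (-2701 + 582) + (3 - 57) = -2119 - 54 = -2173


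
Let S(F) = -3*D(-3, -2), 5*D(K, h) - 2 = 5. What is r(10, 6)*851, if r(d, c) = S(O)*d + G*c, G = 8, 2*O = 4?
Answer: 5106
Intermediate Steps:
O = 2 (O = (1/2)*4 = 2)
D(K, h) = 7/5 (D(K, h) = 2/5 + (1/5)*5 = 2/5 + 1 = 7/5)
S(F) = -21/5 (S(F) = -3*7/5 = -21/5)
r(d, c) = 8*c - 21*d/5 (r(d, c) = -21*d/5 + 8*c = 8*c - 21*d/5)
r(10, 6)*851 = (8*6 - 21/5*10)*851 = (48 - 42)*851 = 6*851 = 5106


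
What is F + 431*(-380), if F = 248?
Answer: -163532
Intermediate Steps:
F + 431*(-380) = 248 + 431*(-380) = 248 - 163780 = -163532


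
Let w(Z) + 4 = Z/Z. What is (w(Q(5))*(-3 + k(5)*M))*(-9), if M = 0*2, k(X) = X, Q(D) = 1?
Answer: -81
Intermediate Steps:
M = 0
w(Z) = -3 (w(Z) = -4 + Z/Z = -4 + 1 = -3)
(w(Q(5))*(-3 + k(5)*M))*(-9) = -3*(-3 + 5*0)*(-9) = -3*(-3 + 0)*(-9) = -3*(-3)*(-9) = 9*(-9) = -81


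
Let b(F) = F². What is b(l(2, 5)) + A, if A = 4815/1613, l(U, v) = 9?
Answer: 135468/1613 ≈ 83.985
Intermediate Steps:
A = 4815/1613 (A = 4815*(1/1613) = 4815/1613 ≈ 2.9851)
b(l(2, 5)) + A = 9² + 4815/1613 = 81 + 4815/1613 = 135468/1613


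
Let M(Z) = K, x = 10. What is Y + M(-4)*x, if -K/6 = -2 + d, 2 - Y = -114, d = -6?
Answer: 596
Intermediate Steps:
Y = 116 (Y = 2 - 1*(-114) = 2 + 114 = 116)
K = 48 (K = -6*(-2 - 6) = -6*(-8) = 48)
M(Z) = 48
Y + M(-4)*x = 116 + 48*10 = 116 + 480 = 596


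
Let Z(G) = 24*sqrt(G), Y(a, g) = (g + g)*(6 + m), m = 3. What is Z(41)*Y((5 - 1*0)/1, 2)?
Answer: 864*sqrt(41) ≈ 5532.3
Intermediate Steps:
Y(a, g) = 18*g (Y(a, g) = (g + g)*(6 + 3) = (2*g)*9 = 18*g)
Z(41)*Y((5 - 1*0)/1, 2) = (24*sqrt(41))*(18*2) = (24*sqrt(41))*36 = 864*sqrt(41)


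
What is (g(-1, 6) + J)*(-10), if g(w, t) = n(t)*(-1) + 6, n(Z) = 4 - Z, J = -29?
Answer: 210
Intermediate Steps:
g(w, t) = 2 + t (g(w, t) = (4 - t)*(-1) + 6 = (-4 + t) + 6 = 2 + t)
(g(-1, 6) + J)*(-10) = ((2 + 6) - 29)*(-10) = (8 - 29)*(-10) = -21*(-10) = 210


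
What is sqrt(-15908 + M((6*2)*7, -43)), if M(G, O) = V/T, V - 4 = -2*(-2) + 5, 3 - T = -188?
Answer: I*sqrt(580337265)/191 ≈ 126.13*I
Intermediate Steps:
T = 191 (T = 3 - 1*(-188) = 3 + 188 = 191)
V = 13 (V = 4 + (-2*(-2) + 5) = 4 + (4 + 5) = 4 + 9 = 13)
M(G, O) = 13/191
sqrt(-15908 + M((6*2)*7, -43)) = sqrt(-15908 + 13/191) = sqrt(-3038415/191) = I*sqrt(580337265)/191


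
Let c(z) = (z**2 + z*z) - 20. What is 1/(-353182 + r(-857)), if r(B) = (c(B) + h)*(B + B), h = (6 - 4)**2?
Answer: -1/2518016930 ≈ -3.9714e-10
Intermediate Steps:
c(z) = -20 + 2*z**2 (c(z) = (z**2 + z**2) - 20 = 2*z**2 - 20 = -20 + 2*z**2)
h = 4 (h = 2**2 = 4)
r(B) = 2*B*(-16 + 2*B**2) (r(B) = ((-20 + 2*B**2) + 4)*(B + B) = (-16 + 2*B**2)*(2*B) = 2*B*(-16 + 2*B**2))
1/(-353182 + r(-857)) = 1/(-353182 + 4*(-857)*(-8 + (-857)**2)) = 1/(-353182 + 4*(-857)*(-8 + 734449)) = 1/(-353182 + 4*(-857)*734441) = 1/(-353182 - 2517663748) = 1/(-2518016930) = -1/2518016930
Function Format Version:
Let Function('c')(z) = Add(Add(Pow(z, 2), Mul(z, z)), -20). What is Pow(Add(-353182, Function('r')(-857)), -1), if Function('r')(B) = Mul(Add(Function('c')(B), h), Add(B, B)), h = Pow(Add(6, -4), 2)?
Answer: Rational(-1, 2518016930) ≈ -3.9714e-10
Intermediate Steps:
Function('c')(z) = Add(-20, Mul(2, Pow(z, 2))) (Function('c')(z) = Add(Add(Pow(z, 2), Pow(z, 2)), -20) = Add(Mul(2, Pow(z, 2)), -20) = Add(-20, Mul(2, Pow(z, 2))))
h = 4 (h = Pow(2, 2) = 4)
Function('r')(B) = Mul(2, B, Add(-16, Mul(2, Pow(B, 2)))) (Function('r')(B) = Mul(Add(Add(-20, Mul(2, Pow(B, 2))), 4), Add(B, B)) = Mul(Add(-16, Mul(2, Pow(B, 2))), Mul(2, B)) = Mul(2, B, Add(-16, Mul(2, Pow(B, 2)))))
Pow(Add(-353182, Function('r')(-857)), -1) = Pow(Add(-353182, Mul(4, -857, Add(-8, Pow(-857, 2)))), -1) = Pow(Add(-353182, Mul(4, -857, Add(-8, 734449))), -1) = Pow(Add(-353182, Mul(4, -857, 734441)), -1) = Pow(Add(-353182, -2517663748), -1) = Pow(-2518016930, -1) = Rational(-1, 2518016930)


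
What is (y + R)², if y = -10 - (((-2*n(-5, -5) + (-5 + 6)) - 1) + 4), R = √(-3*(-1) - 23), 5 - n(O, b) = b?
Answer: 16 + 24*I*√5 ≈ 16.0 + 53.666*I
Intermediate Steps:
n(O, b) = 5 - b
R = 2*I*√5 (R = √(3 - 23) = √(-20) = 2*I*√5 ≈ 4.4721*I)
y = 6 (y = -10 - (((-2*(5 - 1*(-5)) + (-5 + 6)) - 1) + 4) = -10 - (((-2*(5 + 5) + 1) - 1) + 4) = -10 - (((-2*10 + 1) - 1) + 4) = -10 - (((-20 + 1) - 1) + 4) = -10 - ((-19 - 1) + 4) = -10 - (-20 + 4) = -10 - 1*(-16) = -10 + 16 = 6)
(y + R)² = (6 + 2*I*√5)²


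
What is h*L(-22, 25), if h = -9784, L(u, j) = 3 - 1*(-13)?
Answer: -156544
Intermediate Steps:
L(u, j) = 16 (L(u, j) = 3 + 13 = 16)
h*L(-22, 25) = -9784*16 = -156544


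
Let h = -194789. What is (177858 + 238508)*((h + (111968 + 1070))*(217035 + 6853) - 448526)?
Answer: -7620961915231524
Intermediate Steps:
(177858 + 238508)*((h + (111968 + 1070))*(217035 + 6853) - 448526) = (177858 + 238508)*((-194789 + (111968 + 1070))*(217035 + 6853) - 448526) = 416366*((-194789 + 113038)*223888 - 448526) = 416366*(-81751*223888 - 448526) = 416366*(-18303067888 - 448526) = 416366*(-18303516414) = -7620961915231524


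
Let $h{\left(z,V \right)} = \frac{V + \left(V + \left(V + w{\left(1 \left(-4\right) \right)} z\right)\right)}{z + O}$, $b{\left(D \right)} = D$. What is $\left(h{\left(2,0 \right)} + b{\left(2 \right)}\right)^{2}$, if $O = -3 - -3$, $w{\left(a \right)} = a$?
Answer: $4$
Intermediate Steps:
$O = 0$ ($O = -3 + 3 = 0$)
$h{\left(z,V \right)} = \frac{- 4 z + 3 V}{z}$ ($h{\left(z,V \right)} = \frac{V + \left(V + \left(V + 1 \left(-4\right) z\right)\right)}{z + 0} = \frac{V + \left(V + \left(V - 4 z\right)\right)}{z} = \frac{V + \left(- 4 z + 2 V\right)}{z} = \frac{- 4 z + 3 V}{z}$)
$\left(h{\left(2,0 \right)} + b{\left(2 \right)}\right)^{2} = \left(\left(-4 + 3 \cdot 0 \cdot \frac{1}{2}\right) + 2\right)^{2} = \left(\left(-4 + 0\right) + 2\right)^{2} = \left(-4 + 2\right)^{2} = \left(-2\right)^{2} = 4$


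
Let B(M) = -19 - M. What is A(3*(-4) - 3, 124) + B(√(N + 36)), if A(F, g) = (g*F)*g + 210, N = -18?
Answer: -230449 - 3*√2 ≈ -2.3045e+5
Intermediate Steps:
A(F, g) = 210 + F*g² (A(F, g) = (F*g)*g + 210 = F*g² + 210 = 210 + F*g²)
A(3*(-4) - 3, 124) + B(√(N + 36)) = (210 + (3*(-4) - 3)*124²) + (-19 - √(-18 + 36)) = (210 + (-12 - 3)*15376) + (-19 - √18) = (210 - 15*15376) + (-19 - 3*√2) = (210 - 230640) + (-19 - 3*√2) = -230430 + (-19 - 3*√2) = -230449 - 3*√2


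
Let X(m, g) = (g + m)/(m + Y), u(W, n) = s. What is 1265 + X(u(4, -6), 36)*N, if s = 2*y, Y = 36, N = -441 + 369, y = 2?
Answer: 1193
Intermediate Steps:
N = -72
s = 4 (s = 2*2 = 4)
u(W, n) = 4
X(m, g) = (g + m)/(36 + m) (X(m, g) = (g + m)/(m + 36) = (g + m)/(36 + m))
1265 + X(u(4, -6), 36)*N = 1265 + ((36 + 4)/(36 + 4))*(-72) = 1265 + (40/40)*(-72) = 1265 + ((1/40)*40)*(-72) = 1265 + 1*(-72) = 1265 - 72 = 1193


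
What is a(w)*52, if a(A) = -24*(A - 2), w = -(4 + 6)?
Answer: 14976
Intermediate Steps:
w = -10 (w = -1*10 = -10)
a(A) = 48 - 24*A (a(A) = -24*(-2 + A) = -4*(-12 + 6*A) = 48 - 24*A)
a(w)*52 = (48 - 24*(-10))*52 = (48 + 240)*52 = 288*52 = 14976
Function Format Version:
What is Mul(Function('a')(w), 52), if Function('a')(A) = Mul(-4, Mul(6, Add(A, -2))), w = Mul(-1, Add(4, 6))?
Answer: 14976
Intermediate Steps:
w = -10 (w = Mul(-1, 10) = -10)
Function('a')(A) = Add(48, Mul(-24, A)) (Function('a')(A) = Mul(-4, Mul(6, Add(-2, A))) = Mul(-4, Add(-12, Mul(6, A))) = Add(48, Mul(-24, A)))
Mul(Function('a')(w), 52) = Mul(Add(48, Mul(-24, -10)), 52) = Mul(Add(48, 240), 52) = Mul(288, 52) = 14976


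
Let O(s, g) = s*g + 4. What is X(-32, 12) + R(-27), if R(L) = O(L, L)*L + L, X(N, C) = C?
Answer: -19806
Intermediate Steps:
O(s, g) = 4 + g*s (O(s, g) = g*s + 4 = 4 + g*s)
R(L) = L + L*(4 + L²) (R(L) = (4 + L*L)*L + L = (4 + L²)*L + L = L*(4 + L²) + L = L + L*(4 + L²))
X(-32, 12) + R(-27) = 12 - 27*(5 + (-27)²) = 12 - 27*(5 + 729) = 12 - 27*734 = 12 - 19818 = -19806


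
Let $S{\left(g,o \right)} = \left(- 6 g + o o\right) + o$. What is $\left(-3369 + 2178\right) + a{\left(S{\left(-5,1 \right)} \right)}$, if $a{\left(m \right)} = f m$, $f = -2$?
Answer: $-1255$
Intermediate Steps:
$S{\left(g,o \right)} = o + o^{2} - 6 g$ ($S{\left(g,o \right)} = \left(- 6 g + o^{2}\right) + o = \left(o^{2} - 6 g\right) + o = o + o^{2} - 6 g$)
$a{\left(m \right)} = - 2 m$
$\left(-3369 + 2178\right) + a{\left(S{\left(-5,1 \right)} \right)} = \left(-3369 + 2178\right) - 2 \left(1 + 1^{2} - -30\right) = -1191 - 2 \left(1 + 1 + 30\right) = -1191 - 64 = -1255$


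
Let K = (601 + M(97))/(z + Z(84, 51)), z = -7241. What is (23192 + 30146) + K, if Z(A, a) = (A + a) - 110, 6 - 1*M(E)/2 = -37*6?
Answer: 384885951/7216 ≈ 53338.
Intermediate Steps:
M(E) = 456 (M(E) = 12 - (-74)*6 = 12 - 2*(-222) = 12 + 444 = 456)
Z(A, a) = -110 + A + a
K = -1057/7216 (K = (601 + 456)/(-7241 + (-110 + 84 + 51)) = 1057/(-7241 + 25) = 1057/(-7216) = 1057*(-1/7216) = -1057/7216 ≈ -0.14648)
(23192 + 30146) + K = (23192 + 30146) - 1057/7216 = 53338 - 1057/7216 = 384885951/7216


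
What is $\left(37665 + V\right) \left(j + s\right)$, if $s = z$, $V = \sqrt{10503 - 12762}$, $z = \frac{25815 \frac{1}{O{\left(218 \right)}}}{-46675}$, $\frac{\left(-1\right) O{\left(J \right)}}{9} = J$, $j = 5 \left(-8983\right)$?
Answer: $- \frac{688541600344419}{407006} - \frac{274210115629 i \sqrt{251}}{2035030} \approx -1.6917 \cdot 10^{9} - 2.1348 \cdot 10^{6} i$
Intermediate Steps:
$j = -44915$
$O{\left(J \right)} = - 9 J$
$z = \frac{1721}{6105090}$ ($z = \frac{25815 \frac{1}{\left(-9\right) 218}}{-46675} = \frac{25815}{-1962} \left(- \frac{1}{46675}\right) = 25815 \left(- \frac{1}{1962}\right) \left(- \frac{1}{46675}\right) = \left(- \frac{8605}{654}\right) \left(- \frac{1}{46675}\right) = \frac{1721}{6105090} \approx 0.0002819$)
$V = 3 i \sqrt{251}$ ($V = \sqrt{-2259} = 3 i \sqrt{251} \approx 47.529 i$)
$s = \frac{1721}{6105090} \approx 0.0002819$
$\left(37665 + V\right) \left(j + s\right) = \left(37665 + 3 i \sqrt{251}\right) \left(-44915 + \frac{1721}{6105090}\right) = \left(37665 + 3 i \sqrt{251}\right) \left(- \frac{274210115629}{6105090}\right) = - \frac{688541600344419}{407006} - \frac{274210115629 i \sqrt{251}}{2035030}$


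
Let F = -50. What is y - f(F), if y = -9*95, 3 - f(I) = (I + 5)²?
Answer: 1167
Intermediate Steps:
f(I) = 3 - (5 + I)² (f(I) = 3 - (I + 5)² = 3 - (5 + I)²)
y = -855
y - f(F) = -855 - (3 - (5 - 50)²) = -855 - (3 - 1*(-45)²) = -855 - (3 - 1*2025) = -855 - (3 - 2025) = -855 - 1*(-2022) = -855 + 2022 = 1167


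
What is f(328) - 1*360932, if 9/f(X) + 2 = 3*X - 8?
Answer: -351547759/974 ≈ -3.6093e+5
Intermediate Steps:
f(X) = 9/(-10 + 3*X) (f(X) = 9/(-2 + (3*X - 8)) = 9/(-2 + (-8 + 3*X)) = 9/(-10 + 3*X))
f(328) - 1*360932 = 9/(-10 + 3*328) - 1*360932 = 9/(-10 + 984) - 360932 = 9/974 - 360932 = -351547759/974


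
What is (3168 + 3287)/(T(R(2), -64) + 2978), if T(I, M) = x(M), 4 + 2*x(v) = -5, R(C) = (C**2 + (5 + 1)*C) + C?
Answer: 12910/5947 ≈ 2.1708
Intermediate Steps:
R(C) = C**2 + 7*C (R(C) = (C**2 + 6*C) + C = C**2 + 7*C)
x(v) = -9/2 (x(v) = -2 + (1/2)*(-5) = -2 - 5/2 = -9/2)
T(I, M) = -9/2
(3168 + 3287)/(T(R(2), -64) + 2978) = (3168 + 3287)/(-9/2 + 2978) = 6455/(5947/2) = 6455*(2/5947) = 12910/5947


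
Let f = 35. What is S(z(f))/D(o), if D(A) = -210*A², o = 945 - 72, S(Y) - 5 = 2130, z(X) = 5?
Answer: -61/4572774 ≈ -1.3340e-5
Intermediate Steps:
S(Y) = 2135 (S(Y) = 5 + 2130 = 2135)
o = 873
S(z(f))/D(o) = 2135/((-210*873²)) = 2135/((-210*762129)) = 2135/(-160047090) = 2135*(-1/160047090) = -61/4572774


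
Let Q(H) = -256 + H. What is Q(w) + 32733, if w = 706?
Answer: 33183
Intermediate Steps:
Q(w) + 32733 = (-256 + 706) + 32733 = 450 + 32733 = 33183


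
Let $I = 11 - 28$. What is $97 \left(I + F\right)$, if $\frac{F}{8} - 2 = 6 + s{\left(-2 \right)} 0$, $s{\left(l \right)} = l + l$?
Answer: $4559$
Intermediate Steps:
$s{\left(l \right)} = 2 l$
$F = 64$ ($F = 16 + 8 \left(6 + 2 \left(-2\right) 0\right) = 16 + 8 \left(6 - 0\right) = 16 + 8 \left(6 + 0\right) = 16 + 8 \cdot 6 = 16 + 48 = 64$)
$I = -17$ ($I = 11 - 28 = -17$)
$97 \left(I + F\right) = 97 \left(-17 + 64\right) = 97 \cdot 47 = 4559$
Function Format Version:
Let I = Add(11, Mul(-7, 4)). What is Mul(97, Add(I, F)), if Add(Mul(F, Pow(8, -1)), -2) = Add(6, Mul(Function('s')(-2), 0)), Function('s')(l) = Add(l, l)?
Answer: 4559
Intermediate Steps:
Function('s')(l) = Mul(2, l)
F = 64 (F = Add(16, Mul(8, Add(6, Mul(Mul(2, -2), 0)))) = Add(16, Mul(8, Add(6, Mul(-4, 0)))) = Add(16, Mul(8, Add(6, 0))) = Add(16, Mul(8, 6)) = Add(16, 48) = 64)
I = -17 (I = Add(11, -28) = -17)
Mul(97, Add(I, F)) = Mul(97, Add(-17, 64)) = Mul(97, 47) = 4559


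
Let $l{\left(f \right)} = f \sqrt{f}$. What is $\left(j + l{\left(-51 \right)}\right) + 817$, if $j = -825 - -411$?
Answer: $403 - 51 i \sqrt{51} \approx 403.0 - 364.21 i$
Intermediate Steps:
$l{\left(f \right)} = f^{\frac{3}{2}}$
$j = -414$ ($j = -825 + 411 = -414$)
$\left(j + l{\left(-51 \right)}\right) + 817 = \left(-414 + \left(-51\right)^{\frac{3}{2}}\right) + 817 = \left(-414 - 51 i \sqrt{51}\right) + 817 = 403 - 51 i \sqrt{51}$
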